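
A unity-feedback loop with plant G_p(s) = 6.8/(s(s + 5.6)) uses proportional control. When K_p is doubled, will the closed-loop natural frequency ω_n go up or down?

ω_n = √(6.8·K_p), which grows with K_p.

increase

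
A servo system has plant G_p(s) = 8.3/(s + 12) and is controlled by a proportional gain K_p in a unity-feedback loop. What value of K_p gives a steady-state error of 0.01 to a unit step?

The loop is type 0, so e_ss(step) = 1/(1 + K_pos) with K_pos = K_p·G_p(0).
G_p(0) = 0.6917. Require 1/(1 + K_p·0.6917) = 0.01, so 1 + 0.6917·K_p = 100.
K_p = (100 − 1)/0.6917 = 143.

K_p = 143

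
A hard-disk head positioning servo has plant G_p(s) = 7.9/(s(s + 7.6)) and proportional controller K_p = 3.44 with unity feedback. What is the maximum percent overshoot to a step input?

3.53%

Closed-loop characteristic equation: s² + 7.6s + 27.18 = 0, so ω_n = 5.213 rad/s and ζ = 7.6/(2·5.213) = 0.7289.
%OS = 100·exp(−πζ/√(1−ζ²)) = 100·exp(−π·0.7289/√0.4686) = 3.53%.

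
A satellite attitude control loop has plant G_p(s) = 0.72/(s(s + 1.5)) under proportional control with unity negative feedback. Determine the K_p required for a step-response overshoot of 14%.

From %OS = 100·exp(−πζ/√(1−ζ²)) = 14%, ζ = −ln(0.14)/√(π²+ln²(0.14)) = 0.5305.
Characteristic equation s² + 1.5s + 0.72K_p = 0 gives ζ = 1.5/(2√(0.72K_p)).
Setting ζ = 0.5305: √(0.72K_p) = 1.5/(2·0.5305) = 1.414, so K_p = 1.999/0.72 = 2.78.

K_p = 2.78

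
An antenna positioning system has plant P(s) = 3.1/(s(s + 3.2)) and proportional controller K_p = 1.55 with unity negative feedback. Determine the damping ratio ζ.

ζ = 0.73

The closed-loop denominator is s(s+3.2) + 1.55·3.1 = s² + 3.2s + 4.805.
So ω_n² = 4.805 ⇒ ω_n = 2.192 rad/s, and ζ = 3.2/(2ω_n) = 0.73.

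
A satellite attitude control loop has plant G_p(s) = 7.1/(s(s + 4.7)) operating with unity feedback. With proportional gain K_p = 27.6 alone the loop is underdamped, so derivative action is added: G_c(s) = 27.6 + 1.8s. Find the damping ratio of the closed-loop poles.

Forward path: (27.6 + 1.8s)·7.1/(s(s+4.7)). The closed-loop characteristic equation is s² + (4.7 + 7.1·1.8)s + 7.1·27.6 = 0.
That is s² + 17.48s + 196 = 0, so ω_n = 14 rad/s and ζ = 17.48/(2·14) = 0.6243.

ζ = 0.624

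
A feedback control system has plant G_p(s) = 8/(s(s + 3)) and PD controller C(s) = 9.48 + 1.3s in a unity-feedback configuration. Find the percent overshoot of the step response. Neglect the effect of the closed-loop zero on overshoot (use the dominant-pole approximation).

Forward path: (9.48 + 1.3s)·8/(s(s+3)). The closed-loop characteristic equation is s² + (3 + 8·1.3)s + 8·9.48 = 0.
That is s² + 13.4s + 75.84 = 0, so ω_n = 8.709 rad/s and ζ = 13.4/(2·8.709) = 0.7694.
%OS = 100·exp(−πζ/√(1−ζ²)) = 2.27%.

2.27%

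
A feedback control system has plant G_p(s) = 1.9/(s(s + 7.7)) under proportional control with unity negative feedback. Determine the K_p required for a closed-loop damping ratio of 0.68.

Closed-loop characteristic equation: s² + 7.7s + K_p·1.9 = 0.
So ω_n = √(1.9K_p) and 2ζω_n = 7.7, giving ζ = 7.7/(2√(1.9K_p)).
Setting ζ = 0.68: √(1.9K_p) = 7.7/(2·0.68) = 5.662, so K_p = 32.06/1.9 = 16.9.

K_p = 16.9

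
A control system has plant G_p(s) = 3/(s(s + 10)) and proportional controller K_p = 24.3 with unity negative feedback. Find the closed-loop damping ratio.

ζ = 0.586

The closed-loop denominator is s(s+10) + 24.3·3 = s² + 10s + 72.9.
So ω_n² = 72.9 ⇒ ω_n = 8.538 rad/s, and ζ = 10/(2ω_n) = 0.586.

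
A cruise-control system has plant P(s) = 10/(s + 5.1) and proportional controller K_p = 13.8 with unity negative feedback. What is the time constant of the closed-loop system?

Closed-loop transfer function: T(s) = K_p·P(s)/(1 + K_p·P(s)) = 138/(s + 5.1 + 138) = 138/(s + 143.1).
Time constant τ = 1/143.1 = 0.00699 s.

τ = 0.00699 s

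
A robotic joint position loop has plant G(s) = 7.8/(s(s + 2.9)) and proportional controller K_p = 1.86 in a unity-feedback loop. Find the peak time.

T_p = 0.892 s

Closed-loop characteristic equation: s² + 2.9s + 14.51 = 0, so ω_n = 3.809 rad/s and ζ = 2.9/(2·3.809) = 0.3807.
Damped frequency ω_d = ω_n√(1−ζ²) = 3.522 rad/s, so peak time T_p = π/ω_d = 0.892 s.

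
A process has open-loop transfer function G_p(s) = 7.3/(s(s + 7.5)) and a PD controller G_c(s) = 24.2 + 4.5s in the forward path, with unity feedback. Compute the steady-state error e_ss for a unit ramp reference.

The loop has one pole at the origin (type 1). Velocity error constant K_v = lim_{s→0} s·G_c(s)G_p(s) = 24.2·7.3/7.5 = 23.55.
Steady-state error to a unit ramp: e_ss = 1/K_v = 0.0425.

0.0425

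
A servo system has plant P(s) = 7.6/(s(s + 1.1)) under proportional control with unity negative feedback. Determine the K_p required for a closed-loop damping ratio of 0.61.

K_p = 0.107

Closed-loop characteristic equation: s² + 1.1s + K_p·7.6 = 0.
So ω_n = √(7.6K_p) and 2ζω_n = 1.1, giving ζ = 1.1/(2√(7.6K_p)).
Setting ζ = 0.61: √(7.6K_p) = 1.1/(2·0.61) = 0.9016, so K_p = 0.813/7.6 = 0.107.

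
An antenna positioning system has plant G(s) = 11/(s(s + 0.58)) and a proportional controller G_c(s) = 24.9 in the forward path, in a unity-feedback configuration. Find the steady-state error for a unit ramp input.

0.00212

The loop has one pole at the origin (type 1). Velocity error constant K_v = lim_{s→0} s·G_c(s)G(s) = 24.9·11/0.58 = 472.2.
Steady-state error to a unit ramp: e_ss = 1/K_v = 0.00212.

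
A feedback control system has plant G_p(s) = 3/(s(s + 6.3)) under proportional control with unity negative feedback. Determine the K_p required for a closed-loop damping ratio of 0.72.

K_p = 6.38

Closed-loop characteristic equation: s² + 6.3s + K_p·3 = 0.
So ω_n = √(3K_p) and 2ζω_n = 6.3, giving ζ = 6.3/(2√(3K_p)).
Setting ζ = 0.72: √(3K_p) = 6.3/(2·0.72) = 4.375, so K_p = 19.14/3 = 6.38.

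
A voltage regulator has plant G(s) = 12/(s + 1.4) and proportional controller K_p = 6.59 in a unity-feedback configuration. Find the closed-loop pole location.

s = -80.48

Closed-loop transfer function: T(s) = K_p·G(s)/(1 + K_p·G(s)) = 79.08/(s + 1.4 + 79.08) = 79.08/(s + 80.48).
The closed-loop pole is at s = −80.48.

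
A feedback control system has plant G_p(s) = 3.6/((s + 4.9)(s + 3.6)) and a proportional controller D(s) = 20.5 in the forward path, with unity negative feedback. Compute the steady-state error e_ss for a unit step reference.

0.193

The loop is type 0. Static position error constant K_pos = D(0)·G_p(0) = 20.5·0.2041 = 4.184.
Steady-state error to a unit step: e_ss = 1/(1+K_pos) = 1/5.184 = 0.193.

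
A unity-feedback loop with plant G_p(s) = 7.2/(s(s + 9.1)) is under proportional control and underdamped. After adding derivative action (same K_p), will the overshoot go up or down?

decrease

The derivative term adds K·K_d to the s-coefficient of the characteristic equation, raising 2ζω_n while ω_n is unchanged; ζ increases, so overshoot decreases.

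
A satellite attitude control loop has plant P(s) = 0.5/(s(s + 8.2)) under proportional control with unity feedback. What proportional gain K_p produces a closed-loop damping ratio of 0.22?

K_p = 695

Closed-loop characteristic equation: s² + 8.2s + K_p·0.5 = 0.
So ω_n = √(0.5K_p) and 2ζω_n = 8.2, giving ζ = 8.2/(2√(0.5K_p)).
Setting ζ = 0.22: √(0.5K_p) = 8.2/(2·0.22) = 18.64, so K_p = 347.3/0.5 = 695.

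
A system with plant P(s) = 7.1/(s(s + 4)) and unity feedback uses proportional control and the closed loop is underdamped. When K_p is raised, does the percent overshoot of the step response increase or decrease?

increase

Characteristic equation s² + 4s + K_p·7.1 = 0: raising K_p raises ω_n while 2ζω_n = 4 is fixed, so ζ falls and overshoot grows.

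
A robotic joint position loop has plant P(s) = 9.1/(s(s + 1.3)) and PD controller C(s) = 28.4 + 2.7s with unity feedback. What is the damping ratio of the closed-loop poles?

ζ = 0.805

Forward path: (28.4 + 2.7s)·9.1/(s(s+1.3)). The closed-loop characteristic equation is s² + (1.3 + 9.1·2.7)s + 9.1·28.4 = 0.
That is s² + 25.87s + 258.4 = 0, so ω_n = 16.08 rad/s and ζ = 25.87/(2·16.08) = 0.8046.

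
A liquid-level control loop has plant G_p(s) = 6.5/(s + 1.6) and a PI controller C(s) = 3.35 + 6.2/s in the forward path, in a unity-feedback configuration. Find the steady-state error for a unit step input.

0

The open loop C(s)G_p(s) has a pole at the origin (type 1), so the static position error constant is infinite and e_ss = 1/(1+∞) = 0.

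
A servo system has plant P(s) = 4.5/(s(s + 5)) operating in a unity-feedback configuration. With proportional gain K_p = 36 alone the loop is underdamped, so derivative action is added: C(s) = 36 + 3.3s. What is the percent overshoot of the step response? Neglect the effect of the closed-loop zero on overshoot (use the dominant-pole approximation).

Forward path: (36 + 3.3s)·4.5/(s(s+5)). The closed-loop characteristic equation is s² + (5 + 4.5·3.3)s + 4.5·36 = 0.
That is s² + 19.85s + 162 = 0, so ω_n = 12.73 rad/s and ζ = 19.85/(2·12.73) = 0.7798.
%OS = 100·exp(−πζ/√(1−ζ²)) = 2%.

2%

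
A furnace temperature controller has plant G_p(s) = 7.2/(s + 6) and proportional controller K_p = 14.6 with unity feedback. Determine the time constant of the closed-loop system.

τ = 0.009 s

Closed-loop transfer function: T(s) = K_p·G_p(s)/(1 + K_p·G_p(s)) = 105.1/(s + 6 + 105.1) = 105.1/(s + 111.1).
Time constant τ = 1/111.1 = 0.009 s.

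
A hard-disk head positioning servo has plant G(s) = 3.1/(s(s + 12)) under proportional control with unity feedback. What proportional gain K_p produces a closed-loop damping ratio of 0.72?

Closed-loop characteristic equation: s² + 12s + K_p·3.1 = 0.
So ω_n = √(3.1K_p) and 2ζω_n = 12, giving ζ = 12/(2√(3.1K_p)).
Setting ζ = 0.72: √(3.1K_p) = 12/(2·0.72) = 8.333, so K_p = 69.44/3.1 = 22.4.

K_p = 22.4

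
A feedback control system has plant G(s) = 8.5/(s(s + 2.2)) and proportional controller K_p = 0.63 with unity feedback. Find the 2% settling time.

The closed-loop denominator s² + 2.2s + 5.355 gives ω_n = √5.355 = 2.314 and ζ = 2.2/(2ω_n) = 0.4753.
2% settling time T_s ≈ 4/(ζω_n) = 4/1.1 = 3.64 s.

T_s ≈ 3.64 s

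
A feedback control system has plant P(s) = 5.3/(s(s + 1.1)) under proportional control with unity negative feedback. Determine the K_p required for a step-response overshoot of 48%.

From %OS = 100·exp(−πζ/√(1−ζ²)) = 48%, ζ = −ln(0.48)/√(π²+ln²(0.48)) = 0.2275.
Characteristic equation s² + 1.1s + 5.3K_p = 0 gives ζ = 1.1/(2√(5.3K_p)).
Setting ζ = 0.2275: √(5.3K_p) = 1.1/(2·0.2275) = 2.418, so K_p = 5.845/5.3 = 1.1.

K_p = 1.1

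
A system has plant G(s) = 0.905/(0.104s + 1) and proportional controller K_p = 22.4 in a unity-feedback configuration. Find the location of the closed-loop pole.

s = -204.5

Closed loop: T(s) = K_p·G/(1+K_p·G) = 20.27/(0.104s + 1 + 20.27), with pole at s = −(1 + 20.27)/0.104 = −204.5.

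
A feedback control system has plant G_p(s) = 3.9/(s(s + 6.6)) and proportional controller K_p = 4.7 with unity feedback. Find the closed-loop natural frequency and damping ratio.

ω_n = 4.28 rad/s, ζ = 0.771

1 + K_p·G_p(s) = 0 gives s² + 6.6s + 18.33 = 0.
Matching s² + 2ζω_n s + ω_n²: ω_n = √18.33 = 4.281 rad/s and 2ζω_n = 6.6, so ζ = 6.6/(2·4.281) = 0.771.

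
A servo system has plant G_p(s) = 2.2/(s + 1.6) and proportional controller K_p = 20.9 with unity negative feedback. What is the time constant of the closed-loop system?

τ = 0.021 s

Closed-loop transfer function: T(s) = K_p·G_p(s)/(1 + K_p·G_p(s)) = 45.98/(s + 1.6 + 45.98) = 45.98/(s + 47.58).
Time constant τ = 1/47.58 = 0.021 s.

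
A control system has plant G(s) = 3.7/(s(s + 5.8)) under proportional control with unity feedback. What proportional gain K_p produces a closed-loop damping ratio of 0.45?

Closed-loop characteristic equation: s² + 5.8s + K_p·3.7 = 0.
So ω_n = √(3.7K_p) and 2ζω_n = 5.8, giving ζ = 5.8/(2√(3.7K_p)).
Setting ζ = 0.45: √(3.7K_p) = 5.8/(2·0.45) = 6.444, so K_p = 41.53/3.7 = 11.2.

K_p = 11.2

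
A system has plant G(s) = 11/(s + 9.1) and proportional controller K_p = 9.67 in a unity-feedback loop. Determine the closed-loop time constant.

Closed-loop transfer function: T(s) = K_p·G(s)/(1 + K_p·G(s)) = 106.4/(s + 9.1 + 106.4) = 106.4/(s + 115.5).
Time constant τ = 1/115.5 = 0.00866 s.

τ = 0.00866 s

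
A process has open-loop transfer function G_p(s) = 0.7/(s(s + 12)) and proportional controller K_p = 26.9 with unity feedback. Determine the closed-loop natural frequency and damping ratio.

With unity feedback the closed-loop characteristic equation is s² + 12s + 26.9·0.7 = s² + 12s + 18.83 = 0.
Matching s² + 2ζω_n s + ω_n²: ω_n = √18.83 = 4.339 rad/s and 2ζω_n = 12, so ζ = 12/(2·4.339) = 1.38.

ω_n = 4.34 rad/s, ζ = 1.38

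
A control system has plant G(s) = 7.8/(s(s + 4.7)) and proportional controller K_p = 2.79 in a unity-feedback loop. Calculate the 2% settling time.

The closed-loop denominator s² + 4.7s + 21.76 gives ω_n = √21.76 = 4.665 and ζ = 4.7/(2ω_n) = 0.5038.
2% settling time T_s ≈ 4/(ζω_n) = 4/2.35 = 1.7 s.

T_s ≈ 1.7 s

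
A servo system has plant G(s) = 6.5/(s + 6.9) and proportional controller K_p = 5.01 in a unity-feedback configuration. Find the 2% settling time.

T_s ≈ 0.101 s

Closed-loop transfer function: T(s) = K_p·G(s)/(1 + K_p·G(s)) = 32.56/(s + 6.9 + 32.56) = 32.56/(s + 39.46).
Time constant τ = 1/39.46 = 0.02534 s, so the 2% settling time is about 4τ = 0.101 s.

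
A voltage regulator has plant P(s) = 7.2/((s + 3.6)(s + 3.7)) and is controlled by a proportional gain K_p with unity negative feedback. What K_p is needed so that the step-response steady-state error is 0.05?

K_p = 35.1

Steady-state error for a unit step on this type-0 loop is 1/(1 + K_p·P(0)).
P(0) = 0.5405. Require 1/(1 + K_p·0.5405) = 0.05, so 1 + 0.5405·K_p = 20.
K_p = (20 − 1)/0.5405 = 35.1.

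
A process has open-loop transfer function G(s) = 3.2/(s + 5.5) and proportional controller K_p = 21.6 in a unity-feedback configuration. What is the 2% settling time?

T_s ≈ 0.0536 s

Closed-loop transfer function: T(s) = K_p·G(s)/(1 + K_p·G(s)) = 69.12/(s + 5.5 + 69.12) = 69.12/(s + 74.62).
Time constant τ = 1/74.62 = 0.0134 s, so the 2% settling time is about 4τ = 0.0536 s.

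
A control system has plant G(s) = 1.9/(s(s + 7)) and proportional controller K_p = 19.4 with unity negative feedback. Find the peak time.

From 1 + K_pG(s) = 0: s² + 7s + 36.86 = 0 ⇒ ω_n = 6.071, ζ = 0.5765.
Damped frequency ω_d = ω_n√(1−ζ²) = 4.961 rad/s, so peak time T_p = π/ω_d = 0.633 s.

T_p = 0.633 s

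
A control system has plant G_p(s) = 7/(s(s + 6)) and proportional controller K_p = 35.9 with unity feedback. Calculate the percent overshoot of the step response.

The closed-loop denominator s² + 6s + 251.3 gives ω_n = √251.3 = 15.85 and ζ = 6/(2ω_n) = 0.1892.
%OS = 100·exp(−πζ/√(1−ζ²)) = 100·exp(−π·0.1892/√0.9642) = 54.6%.

54.6%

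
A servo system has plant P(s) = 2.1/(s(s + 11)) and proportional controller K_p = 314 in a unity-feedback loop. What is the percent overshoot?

The closed-loop denominator s² + 11s + 659.4 gives ω_n = √659.4 = 25.68 and ζ = 11/(2ω_n) = 0.2142.
%OS = 100·exp(−πζ/√(1−ζ²)) = 100·exp(−π·0.2142/√0.9541) = 50.2%.

50.2%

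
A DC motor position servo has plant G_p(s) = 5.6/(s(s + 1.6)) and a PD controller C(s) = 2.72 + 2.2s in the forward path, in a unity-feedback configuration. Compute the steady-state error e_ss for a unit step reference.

The open loop C(s)G_p(s) has a pole at the origin (type 1), so the static position error constant is infinite and e_ss = 1/(1+∞) = 0.

0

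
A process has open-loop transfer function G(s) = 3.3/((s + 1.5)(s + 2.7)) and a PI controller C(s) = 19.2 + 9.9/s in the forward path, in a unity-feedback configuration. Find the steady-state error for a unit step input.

0

The open loop C(s)G(s) has a pole at the origin (type 1), so the static position error constant is infinite and e_ss = 1/(1+∞) = 0.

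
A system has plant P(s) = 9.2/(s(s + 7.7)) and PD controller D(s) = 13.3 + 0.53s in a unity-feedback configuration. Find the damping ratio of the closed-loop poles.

ζ = 0.568

Forward path: (13.3 + 0.53s)·9.2/(s(s+7.7)). The closed-loop characteristic equation is s² + (7.7 + 9.2·0.53)s + 9.2·13.3 = 0.
That is s² + 12.58s + 122.4 = 0, so ω_n = 11.06 rad/s and ζ = 12.58/(2·11.06) = 0.5685.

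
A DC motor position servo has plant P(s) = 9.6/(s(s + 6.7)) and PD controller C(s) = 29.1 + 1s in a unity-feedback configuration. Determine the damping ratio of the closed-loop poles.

Forward path: (29.1 + 1s)·9.6/(s(s+6.7)). The closed-loop characteristic equation is s² + (6.7 + 9.6·1)s + 9.6·29.1 = 0.
That is s² + 16.3s + 279.4 = 0, so ω_n = 16.71 rad/s and ζ = 16.3/(2·16.71) = 0.4876.

ζ = 0.488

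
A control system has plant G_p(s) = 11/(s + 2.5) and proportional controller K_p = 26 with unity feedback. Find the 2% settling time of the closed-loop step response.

Closed-loop transfer function: T(s) = K_p·G_p(s)/(1 + K_p·G_p(s)) = 286/(s + 2.5 + 286) = 286/(s + 288.5).
Time constant τ = 1/288.5 = 0.003466 s, so the 2% settling time is about 4τ = 0.0139 s.

T_s ≈ 0.0139 s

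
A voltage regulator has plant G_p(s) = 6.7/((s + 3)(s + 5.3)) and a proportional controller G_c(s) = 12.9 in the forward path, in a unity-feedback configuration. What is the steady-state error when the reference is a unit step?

The loop is type 0. Static position error constant K_pos = G_c(0)·G_p(0) = 12.9·0.4214 = 5.436.
Steady-state error to a unit step: e_ss = 1/(1+K_pos) = 1/6.436 = 0.155.

0.155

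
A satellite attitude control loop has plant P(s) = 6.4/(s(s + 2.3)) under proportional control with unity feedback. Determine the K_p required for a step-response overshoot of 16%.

K_p = 0.814

From %OS = 100·exp(−πζ/√(1−ζ²)) = 16%, ζ = −ln(0.16)/√(π²+ln²(0.16)) = 0.5039.
Characteristic equation s² + 2.3s + 6.4K_p = 0 gives ζ = 2.3/(2√(6.4K_p)).
Setting ζ = 0.5039: √(6.4K_p) = 2.3/(2·0.5039) = 2.282, so K_p = 5.209/6.4 = 0.814.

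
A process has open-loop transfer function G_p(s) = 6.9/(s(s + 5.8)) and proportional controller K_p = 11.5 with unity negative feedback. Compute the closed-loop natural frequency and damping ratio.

ω_n = 8.91 rad/s, ζ = 0.326

1 + K_p·G_p(s) = 0 gives s² + 5.8s + 79.35 = 0.
Matching s² + 2ζω_n s + ω_n²: ω_n = √79.35 = 8.908 rad/s and 2ζω_n = 5.8, so ζ = 5.8/(2·8.908) = 0.326.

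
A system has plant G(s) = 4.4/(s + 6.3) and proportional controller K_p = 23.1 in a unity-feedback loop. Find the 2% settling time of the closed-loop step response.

T_s ≈ 0.0371 s

Closed-loop transfer function: T(s) = K_p·G(s)/(1 + K_p·G(s)) = 101.6/(s + 6.3 + 101.6) = 101.6/(s + 107.9).
Time constant τ = 1/107.9 = 0.009264 s, so the 2% settling time is about 4τ = 0.0371 s.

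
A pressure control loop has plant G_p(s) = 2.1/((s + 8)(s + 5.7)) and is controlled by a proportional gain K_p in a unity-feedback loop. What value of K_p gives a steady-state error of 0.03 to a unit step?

K_p = 702

The loop is type 0, so e_ss(step) = 1/(1 + K_pos) with K_pos = K_p·G_p(0).
G_p(0) = 0.04605. Require 1/(1 + K_p·0.04605) = 0.03, so 1 + 0.04605·K_p = 33.33.
K_p = (33.33 − 1)/0.04605 = 702.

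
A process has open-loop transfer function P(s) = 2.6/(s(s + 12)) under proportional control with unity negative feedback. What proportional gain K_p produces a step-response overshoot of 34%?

K_p = 131

From %OS = 100·exp(−πζ/√(1−ζ²)) = 34%, ζ = −ln(0.34)/√(π²+ln²(0.34)) = 0.3248.
Characteristic equation s² + 12s + 2.6K_p = 0 gives ζ = 12/(2√(2.6K_p)).
Setting ζ = 0.3248: √(2.6K_p) = 12/(2·0.3248) = 18.47, so K_p = 341.3/2.6 = 131.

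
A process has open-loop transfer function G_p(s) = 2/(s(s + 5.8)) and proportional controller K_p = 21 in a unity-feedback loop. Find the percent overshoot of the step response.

Closed-loop characteristic equation: s² + 5.8s + 42 = 0, so ω_n = 6.481 rad/s and ζ = 5.8/(2·6.481) = 0.4475.
%OS = 100·exp(−πζ/√(1−ζ²)) = 100·exp(−π·0.4475/√0.7998) = 20.8%.

20.8%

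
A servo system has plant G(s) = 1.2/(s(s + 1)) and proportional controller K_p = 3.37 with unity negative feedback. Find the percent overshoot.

The closed-loop denominator s² + 1s + 4.044 gives ω_n = √4.044 = 2.011 and ζ = 1/(2ω_n) = 0.2486.
%OS = 100·exp(−πζ/√(1−ζ²)) = 100·exp(−π·0.2486/√0.9382) = 44.6%.

44.6%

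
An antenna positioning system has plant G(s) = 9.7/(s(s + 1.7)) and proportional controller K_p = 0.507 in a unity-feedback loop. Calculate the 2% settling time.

Closed-loop characteristic equation: s² + 1.7s + 4.918 = 0, so ω_n = 2.218 rad/s and ζ = 1.7/(2·2.218) = 0.3833.
2% settling time T_s ≈ 4/(ζω_n) = 4/0.85 = 4.71 s.

T_s ≈ 4.71 s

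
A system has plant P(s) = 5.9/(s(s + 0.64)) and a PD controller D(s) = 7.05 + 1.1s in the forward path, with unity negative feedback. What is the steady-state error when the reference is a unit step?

The open loop D(s)P(s) has a pole at the origin (type 1), so the static position error constant is infinite and e_ss = 1/(1+∞) = 0.

0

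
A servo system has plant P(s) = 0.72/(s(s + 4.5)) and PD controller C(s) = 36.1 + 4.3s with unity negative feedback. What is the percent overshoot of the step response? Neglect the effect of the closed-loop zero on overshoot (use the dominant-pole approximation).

2.99%

Forward path: (36.1 + 4.3s)·0.72/(s(s+4.5)). The closed-loop characteristic equation is s² + (4.5 + 0.72·4.3)s + 0.72·36.1 = 0.
That is s² + 7.596s + 25.99 = 0, so ω_n = 5.098 rad/s and ζ = 7.596/(2·5.098) = 0.745.
%OS = 100·exp(−πζ/√(1−ζ²)) = 2.99%.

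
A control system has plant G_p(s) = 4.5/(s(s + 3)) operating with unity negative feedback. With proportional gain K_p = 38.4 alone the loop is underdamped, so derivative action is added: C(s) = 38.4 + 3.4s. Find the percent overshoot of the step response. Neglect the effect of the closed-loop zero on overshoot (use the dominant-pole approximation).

Forward path: (38.4 + 3.4s)·4.5/(s(s+3)). The closed-loop characteristic equation is s² + (3 + 4.5·3.4)s + 4.5·38.4 = 0.
That is s² + 18.3s + 172.8 = 0, so ω_n = 13.15 rad/s and ζ = 18.3/(2·13.15) = 0.6961.
%OS = 100·exp(−πζ/√(1−ζ²)) = 4.76%.

4.76%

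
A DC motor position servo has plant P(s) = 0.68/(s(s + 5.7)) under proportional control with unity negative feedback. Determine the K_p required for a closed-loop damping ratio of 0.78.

Closed-loop characteristic equation: s² + 5.7s + K_p·0.68 = 0.
So ω_n = √(0.68K_p) and 2ζω_n = 5.7, giving ζ = 5.7/(2√(0.68K_p)).
Setting ζ = 0.78: √(0.68K_p) = 5.7/(2·0.78) = 3.654, so K_p = 13.35/0.68 = 19.6.

K_p = 19.6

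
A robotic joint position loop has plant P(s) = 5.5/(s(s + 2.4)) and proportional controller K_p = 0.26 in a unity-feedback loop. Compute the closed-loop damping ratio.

With unity feedback the closed-loop characteristic equation is s² + 2.4s + 0.26·5.5 = s² + 2.4s + 1.43 = 0.
So ω_n² = 1.43 ⇒ ω_n = 1.196 rad/s, and ζ = 2.4/(2ω_n) = 1.

ζ = 1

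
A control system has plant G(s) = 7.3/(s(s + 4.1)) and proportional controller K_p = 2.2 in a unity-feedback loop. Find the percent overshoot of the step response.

15.4%

The closed-loop denominator s² + 4.1s + 16.06 gives ω_n = √16.06 = 4.007 and ζ = 4.1/(2ω_n) = 0.5115.
%OS = 100·exp(−πζ/√(1−ζ²)) = 100·exp(−π·0.5115/√0.7383) = 15.4%.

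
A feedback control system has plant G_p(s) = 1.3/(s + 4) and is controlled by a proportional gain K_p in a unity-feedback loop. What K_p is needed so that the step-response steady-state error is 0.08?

Steady-state error for a unit step on this type-0 loop is 1/(1 + K_p·G_p(0)).
G_p(0) = 0.325. Require 1/(1 + K_p·0.325) = 0.08, so 1 + 0.325·K_p = 12.5.
K_p = (12.5 − 1)/0.325 = 35.4.

K_p = 35.4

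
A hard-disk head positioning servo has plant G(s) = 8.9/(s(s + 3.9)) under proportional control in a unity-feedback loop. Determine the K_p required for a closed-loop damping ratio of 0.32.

K_p = 4.17

Closed-loop characteristic equation: s² + 3.9s + K_p·8.9 = 0.
So ω_n = √(8.9K_p) and 2ζω_n = 3.9, giving ζ = 3.9/(2√(8.9K_p)).
Setting ζ = 0.32: √(8.9K_p) = 3.9/(2·0.32) = 6.094, so K_p = 37.13/8.9 = 4.17.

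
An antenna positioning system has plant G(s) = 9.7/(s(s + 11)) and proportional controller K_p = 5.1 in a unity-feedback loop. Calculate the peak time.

T_p = 0.717 s

From 1 + K_pG(s) = 0: s² + 11s + 49.47 = 0 ⇒ ω_n = 7.033, ζ = 0.782.
Damped frequency ω_d = ω_n√(1−ζ²) = 4.384 rad/s, so peak time T_p = π/ω_d = 0.717 s.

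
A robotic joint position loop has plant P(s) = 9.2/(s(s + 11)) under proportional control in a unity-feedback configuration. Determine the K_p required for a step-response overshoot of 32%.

K_p = 28.3

From %OS = 100·exp(−πζ/√(1−ζ²)) = 32%, ζ = −ln(0.32)/√(π²+ln²(0.32)) = 0.341.
Characteristic equation s² + 11s + 9.2K_p = 0 gives ζ = 11/(2√(9.2K_p)).
Setting ζ = 0.341: √(9.2K_p) = 11/(2·0.341) = 16.13, so K_p = 260.2/9.2 = 28.3.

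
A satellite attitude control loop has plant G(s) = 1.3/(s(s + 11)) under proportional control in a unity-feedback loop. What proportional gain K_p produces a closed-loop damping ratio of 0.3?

K_p = 259

Closed-loop characteristic equation: s² + 11s + K_p·1.3 = 0.
So ω_n = √(1.3K_p) and 2ζω_n = 11, giving ζ = 11/(2√(1.3K_p)).
Setting ζ = 0.3: √(1.3K_p) = 11/(2·0.3) = 18.33, so K_p = 336.1/1.3 = 259.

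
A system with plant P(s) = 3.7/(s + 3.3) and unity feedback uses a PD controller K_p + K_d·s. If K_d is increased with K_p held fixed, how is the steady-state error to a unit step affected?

At s = 0 the derivative term contributes nothing: C(0) = K_p regardless of K_d, so K_pos = K_p·P(0) and e_ss are unchanged.

unchanged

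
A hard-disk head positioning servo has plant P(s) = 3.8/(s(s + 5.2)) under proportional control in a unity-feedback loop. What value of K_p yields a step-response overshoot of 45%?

K_p = 29.3

From %OS = 100·exp(−πζ/√(1−ζ²)) = 45%, ζ = −ln(0.45)/√(π²+ln²(0.45)) = 0.2463.
Characteristic equation s² + 5.2s + 3.8K_p = 0 gives ζ = 5.2/(2√(3.8K_p)).
Setting ζ = 0.2463: √(3.8K_p) = 5.2/(2·0.2463) = 10.55, so K_p = 111.4/3.8 = 29.3.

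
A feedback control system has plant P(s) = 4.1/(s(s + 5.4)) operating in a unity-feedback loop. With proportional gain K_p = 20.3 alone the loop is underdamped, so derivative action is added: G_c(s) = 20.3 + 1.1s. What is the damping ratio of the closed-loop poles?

Forward path: (20.3 + 1.1s)·4.1/(s(s+5.4)). The closed-loop characteristic equation is s² + (5.4 + 4.1·1.1)s + 4.1·20.3 = 0.
That is s² + 9.91s + 83.23 = 0, so ω_n = 9.123 rad/s and ζ = 9.91/(2·9.123) = 0.5431.

ζ = 0.543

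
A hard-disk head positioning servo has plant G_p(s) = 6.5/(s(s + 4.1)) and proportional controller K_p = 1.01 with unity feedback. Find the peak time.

Closed-loop characteristic equation: s² + 4.1s + 6.565 = 0, so ω_n = 2.562 rad/s and ζ = 4.1/(2·2.562) = 0.8001.
Damped frequency ω_d = ω_n√(1−ζ²) = 1.537 rad/s, so peak time T_p = π/ω_d = 2.04 s.

T_p = 2.04 s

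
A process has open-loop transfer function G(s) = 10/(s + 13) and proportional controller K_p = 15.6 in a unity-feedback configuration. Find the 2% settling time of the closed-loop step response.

T_s ≈ 0.0237 s

Closed-loop transfer function: T(s) = K_p·G(s)/(1 + K_p·G(s)) = 156/(s + 13 + 156) = 156/(s + 169).
Time constant τ = 1/169 = 0.005917 s, so the 2% settling time is about 4τ = 0.0237 s.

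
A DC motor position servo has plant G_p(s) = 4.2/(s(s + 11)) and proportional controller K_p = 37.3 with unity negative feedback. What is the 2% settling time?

From 1 + K_pG_p(s) = 0: s² + 11s + 156.7 = 0 ⇒ ω_n = 12.52, ζ = 0.4394.
2% settling time T_s ≈ 4/(ζω_n) = 4/5.5 = 0.727 s.

T_s ≈ 0.727 s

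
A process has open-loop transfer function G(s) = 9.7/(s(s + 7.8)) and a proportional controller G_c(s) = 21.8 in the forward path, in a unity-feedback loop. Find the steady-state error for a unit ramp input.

0.0369

The loop has one pole at the origin (type 1). Velocity error constant K_v = lim_{s→0} s·G_c(s)G(s) = 21.8·9.7/7.8 = 27.11.
Steady-state error to a unit ramp: e_ss = 1/K_v = 0.0369.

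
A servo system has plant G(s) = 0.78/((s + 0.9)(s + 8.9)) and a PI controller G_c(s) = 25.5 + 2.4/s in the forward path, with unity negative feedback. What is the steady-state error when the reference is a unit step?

0

The open loop G_c(s)G(s) has a pole at the origin (type 1), so the static position error constant is infinite and e_ss = 1/(1+∞) = 0.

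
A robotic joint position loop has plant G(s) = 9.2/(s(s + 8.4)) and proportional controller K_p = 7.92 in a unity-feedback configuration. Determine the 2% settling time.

T_s ≈ 0.952 s

The closed-loop denominator s² + 8.4s + 72.86 gives ω_n = √72.86 = 8.536 and ζ = 8.4/(2ω_n) = 0.492.
2% settling time T_s ≈ 4/(ζω_n) = 4/4.2 = 0.952 s.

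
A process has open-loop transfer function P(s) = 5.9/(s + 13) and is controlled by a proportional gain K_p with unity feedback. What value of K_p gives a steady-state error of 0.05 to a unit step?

K_p = 41.9

For a type-0 loop with proportional control, e_ss = 1/(1 + K_p·P(0)).
P(0) = 0.4538. Require 1/(1 + K_p·0.4538) = 0.05, so 1 + 0.4538·K_p = 20.
K_p = (20 − 1)/0.4538 = 41.9.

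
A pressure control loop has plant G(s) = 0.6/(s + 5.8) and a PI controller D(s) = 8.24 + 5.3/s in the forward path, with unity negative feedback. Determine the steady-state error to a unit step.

0

The open loop D(s)G(s) has a pole at the origin (type 1), so the static position error constant is infinite and e_ss = 1/(1+∞) = 0.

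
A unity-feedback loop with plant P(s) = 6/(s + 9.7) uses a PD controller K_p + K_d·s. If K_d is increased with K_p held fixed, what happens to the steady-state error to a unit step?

unchanged

At s = 0 the derivative term contributes nothing: C(0) = K_p regardless of K_d, so K_pos = K_p·P(0) and e_ss are unchanged.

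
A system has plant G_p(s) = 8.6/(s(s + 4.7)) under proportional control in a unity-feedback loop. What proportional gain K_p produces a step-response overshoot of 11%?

From %OS = 100·exp(−πζ/√(1−ζ²)) = 11%, ζ = −ln(0.11)/√(π²+ln²(0.11)) = 0.5749.
Characteristic equation s² + 4.7s + 8.6K_p = 0 gives ζ = 4.7/(2√(8.6K_p)).
Setting ζ = 0.5749: √(8.6K_p) = 4.7/(2·0.5749) = 4.088, so K_p = 16.71/8.6 = 1.94.

K_p = 1.94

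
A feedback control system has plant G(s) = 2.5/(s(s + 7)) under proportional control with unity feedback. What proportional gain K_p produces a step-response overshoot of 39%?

K_p = 59.4

From %OS = 100·exp(−πζ/√(1−ζ²)) = 39%, ζ = −ln(0.39)/√(π²+ln²(0.39)) = 0.2871.
Characteristic equation s² + 7s + 2.5K_p = 0 gives ζ = 7/(2√(2.5K_p)).
Setting ζ = 0.2871: √(2.5K_p) = 7/(2·0.2871) = 12.19, so K_p = 148.6/2.5 = 59.4.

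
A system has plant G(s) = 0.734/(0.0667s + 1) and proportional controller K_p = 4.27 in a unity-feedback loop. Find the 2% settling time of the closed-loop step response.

Closed loop: T(s) = K_p·G/(1+K_p·G) = 3.134/(0.0667s + 1 + 3.134), with pole at s = −(1 + 3.134)/0.0667 = −61.98.
τ = 1/61.98 = 0.01613 s, so 2% settling time ≈ 4τ = 0.0645 s.

T_s ≈ 0.0645 s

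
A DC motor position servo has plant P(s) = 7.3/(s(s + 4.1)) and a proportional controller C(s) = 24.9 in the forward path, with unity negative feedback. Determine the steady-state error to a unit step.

The open loop C(s)P(s) has a pole at the origin (type 1), so the static position error constant is infinite and e_ss = 1/(1+∞) = 0.

0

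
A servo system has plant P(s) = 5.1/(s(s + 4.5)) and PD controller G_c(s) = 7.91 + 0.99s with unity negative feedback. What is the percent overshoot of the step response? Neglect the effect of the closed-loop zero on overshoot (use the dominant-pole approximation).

2.78%

Forward path: (7.91 + 0.99s)·5.1/(s(s+4.5)). The closed-loop characteristic equation is s² + (4.5 + 5.1·0.99)s + 5.1·7.91 = 0.
That is s² + 9.549s + 40.34 = 0, so ω_n = 6.351 rad/s and ζ = 9.549/(2·6.351) = 0.7517.
%OS = 100·exp(−πζ/√(1−ζ²)) = 2.78%.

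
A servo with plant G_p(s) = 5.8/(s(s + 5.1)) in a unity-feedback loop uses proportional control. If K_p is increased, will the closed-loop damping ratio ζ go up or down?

decrease

ζ = 5.1/(2√(5.8K_p)); increasing K_p raises the denominator, so ζ falls.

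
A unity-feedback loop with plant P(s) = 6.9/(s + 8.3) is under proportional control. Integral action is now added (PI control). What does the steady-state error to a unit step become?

Adding integral action puts a pole at s = 0 in the forward path, raising the system type to 1; a type-1 loop has zero steady-state error to a step.

0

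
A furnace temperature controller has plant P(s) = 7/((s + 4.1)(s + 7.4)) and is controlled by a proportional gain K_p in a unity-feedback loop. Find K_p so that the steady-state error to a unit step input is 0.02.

K_p = 212

For a type-0 loop with proportional control, e_ss = 1/(1 + K_p·P(0)).
P(0) = 0.2307. Require 1/(1 + K_p·0.2307) = 0.02, so 1 + 0.2307·K_p = 50.
K_p = (50 − 1)/0.2307 = 212.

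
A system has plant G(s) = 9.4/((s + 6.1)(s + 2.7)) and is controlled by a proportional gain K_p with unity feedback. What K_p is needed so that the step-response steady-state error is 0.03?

Steady-state error for a unit step on this type-0 loop is 1/(1 + K_p·G(0)).
G(0) = 0.5707. Require 1/(1 + K_p·0.5707) = 0.03, so 1 + 0.5707·K_p = 33.33.
K_p = (33.33 − 1)/0.5707 = 56.7.

K_p = 56.7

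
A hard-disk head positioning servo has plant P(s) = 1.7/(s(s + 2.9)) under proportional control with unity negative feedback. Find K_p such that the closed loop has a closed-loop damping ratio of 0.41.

Closed-loop characteristic equation: s² + 2.9s + K_p·1.7 = 0.
So ω_n = √(1.7K_p) and 2ζω_n = 2.9, giving ζ = 2.9/(2√(1.7K_p)).
Setting ζ = 0.41: √(1.7K_p) = 2.9/(2·0.41) = 3.537, so K_p = 12.51/1.7 = 7.36.

K_p = 7.36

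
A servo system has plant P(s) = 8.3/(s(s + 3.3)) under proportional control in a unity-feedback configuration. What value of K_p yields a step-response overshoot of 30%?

From %OS = 100·exp(−πζ/√(1−ζ²)) = 30%, ζ = −ln(0.3)/√(π²+ln²(0.3)) = 0.3579.
Characteristic equation s² + 3.3s + 8.3K_p = 0 gives ζ = 3.3/(2√(8.3K_p)).
Setting ζ = 0.3579: √(8.3K_p) = 3.3/(2·0.3579) = 4.611, so K_p = 21.26/8.3 = 2.56.

K_p = 2.56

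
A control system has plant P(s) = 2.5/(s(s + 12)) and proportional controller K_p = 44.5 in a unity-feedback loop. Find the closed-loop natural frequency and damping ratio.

ω_n = 10.5 rad/s, ζ = 0.569

With unity feedback the closed-loop characteristic equation is s² + 12s + 44.5·2.5 = s² + 12s + 111.2 = 0.
Matching s² + 2ζω_n s + ω_n²: ω_n = √111.2 = 10.55 rad/s and 2ζω_n = 12, so ζ = 12/(2·10.55) = 0.569.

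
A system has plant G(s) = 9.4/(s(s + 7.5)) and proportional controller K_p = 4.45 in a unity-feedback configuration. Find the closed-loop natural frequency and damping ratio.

ω_n = 6.47 rad/s, ζ = 0.58

1 + K_p·G(s) = 0 gives s² + 7.5s + 41.83 = 0.
So ω_n² = 41.83 ⇒ ω_n = 6.468 rad/s, and ζ = 7.5/(2ω_n) = 0.58.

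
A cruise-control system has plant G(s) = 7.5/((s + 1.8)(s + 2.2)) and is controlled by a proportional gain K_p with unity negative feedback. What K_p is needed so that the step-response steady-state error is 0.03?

Steady-state error for a unit step on this type-0 loop is 1/(1 + K_p·G(0)).
G(0) = 1.894. Require 1/(1 + K_p·1.894) = 0.03, so 1 + 1.894·K_p = 33.33.
K_p = (33.33 − 1)/1.894 = 17.1.

K_p = 17.1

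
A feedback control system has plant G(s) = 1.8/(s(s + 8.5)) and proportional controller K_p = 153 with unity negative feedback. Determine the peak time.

The closed-loop denominator s² + 8.5s + 275.4 gives ω_n = √275.4 = 16.6 and ζ = 8.5/(2ω_n) = 0.2561.
Damped frequency ω_d = ω_n√(1−ζ²) = 16.04 rad/s, so peak time T_p = π/ω_d = 0.196 s.

T_p = 0.196 s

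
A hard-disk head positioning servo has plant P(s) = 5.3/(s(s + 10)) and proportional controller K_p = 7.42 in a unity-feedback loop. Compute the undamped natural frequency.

With unity feedback the closed-loop characteristic equation is s² + 10s + 7.42·5.3 = s² + 10s + 39.33 = 0.
So ω_n² = 39.33 ⇒ ω_n = 6.271 rad/s, and ζ = 10/(2ω_n) = 0.797.

ω_n = 6.27 rad/s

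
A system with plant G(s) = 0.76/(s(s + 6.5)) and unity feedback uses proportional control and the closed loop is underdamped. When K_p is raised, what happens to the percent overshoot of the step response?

ζ = 6.5/(2√(0.76K_p)) decreases as K_p grows; lower damping means more overshoot.

increase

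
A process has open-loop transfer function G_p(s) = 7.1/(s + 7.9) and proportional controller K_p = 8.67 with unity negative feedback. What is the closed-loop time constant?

τ = 0.0144 s

Closed-loop transfer function: T(s) = K_p·G_p(s)/(1 + K_p·G_p(s)) = 61.56/(s + 7.9 + 61.56) = 61.56/(s + 69.46).
Time constant τ = 1/69.46 = 0.0144 s.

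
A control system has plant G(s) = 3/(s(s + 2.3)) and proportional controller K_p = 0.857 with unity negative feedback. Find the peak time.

The closed-loop denominator s² + 2.3s + 2.571 gives ω_n = √2.571 = 1.603 and ζ = 2.3/(2ω_n) = 0.7172.
Damped frequency ω_d = ω_n√(1−ζ²) = 1.117 rad/s, so peak time T_p = π/ω_d = 2.81 s.

T_p = 2.81 s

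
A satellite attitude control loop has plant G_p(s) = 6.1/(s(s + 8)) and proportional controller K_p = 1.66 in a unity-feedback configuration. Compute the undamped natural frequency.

ω_n = 3.18 rad/s

The closed-loop denominator is s(s+8) + 1.66·6.1 = s² + 8s + 10.13.
So ω_n² = 10.13 ⇒ ω_n = 3.182 rad/s, and ζ = 8/(2ω_n) = 1.26.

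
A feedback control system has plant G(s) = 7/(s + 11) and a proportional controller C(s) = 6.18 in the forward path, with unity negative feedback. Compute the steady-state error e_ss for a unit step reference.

0.203

The loop is type 0. Static position error constant K_pos = C(0)·G(0) = 6.18·0.6364 = 3.933.
Steady-state error to a unit step: e_ss = 1/(1+K_pos) = 1/4.933 = 0.203.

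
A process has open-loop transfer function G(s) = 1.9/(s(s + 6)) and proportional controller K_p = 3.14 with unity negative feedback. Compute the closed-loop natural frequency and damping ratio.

ω_n = 2.44 rad/s, ζ = 1.23

With unity feedback the closed-loop characteristic equation is s² + 6s + 3.14·1.9 = s² + 6s + 5.966 = 0.
So ω_n² = 5.966 ⇒ ω_n = 2.443 rad/s, and ζ = 6/(2ω_n) = 1.23.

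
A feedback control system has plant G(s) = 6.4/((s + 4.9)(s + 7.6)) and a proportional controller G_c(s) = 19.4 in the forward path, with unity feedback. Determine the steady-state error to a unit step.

The loop is type 0. Static position error constant K_pos = G_c(0)·G(0) = 19.4·0.1719 = 3.334.
Steady-state error to a unit step: e_ss = 1/(1+K_pos) = 1/4.334 = 0.231.

0.231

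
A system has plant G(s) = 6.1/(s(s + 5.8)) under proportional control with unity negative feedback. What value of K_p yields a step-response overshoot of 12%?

From %OS = 100·exp(−πζ/√(1−ζ²)) = 12%, ζ = −ln(0.12)/√(π²+ln²(0.12)) = 0.5594.
Characteristic equation s² + 5.8s + 6.1K_p = 0 gives ζ = 5.8/(2√(6.1K_p)).
Setting ζ = 0.5594: √(6.1K_p) = 5.8/(2·0.5594) = 5.184, so K_p = 26.87/6.1 = 4.41.

K_p = 4.41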